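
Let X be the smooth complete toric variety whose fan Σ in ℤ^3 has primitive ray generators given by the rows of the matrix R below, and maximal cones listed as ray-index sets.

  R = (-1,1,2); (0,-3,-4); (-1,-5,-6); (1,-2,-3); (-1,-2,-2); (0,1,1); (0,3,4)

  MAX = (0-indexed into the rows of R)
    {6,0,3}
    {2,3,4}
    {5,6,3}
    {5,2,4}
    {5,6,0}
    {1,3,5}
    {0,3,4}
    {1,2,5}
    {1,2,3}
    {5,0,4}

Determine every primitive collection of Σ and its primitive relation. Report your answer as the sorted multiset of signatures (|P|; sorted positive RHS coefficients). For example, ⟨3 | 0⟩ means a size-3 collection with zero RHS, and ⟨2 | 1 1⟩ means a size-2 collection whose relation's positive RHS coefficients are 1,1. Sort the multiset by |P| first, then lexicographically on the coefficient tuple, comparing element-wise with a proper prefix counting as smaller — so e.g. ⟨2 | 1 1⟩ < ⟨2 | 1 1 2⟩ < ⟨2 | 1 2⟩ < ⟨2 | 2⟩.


Primitive collections (9):

  P = {1,6}:  v_{1} + v_{6} = 0 ; sig = ⟨2 | 0⟩
  P = {0,1}:  v_{0} + v_{1} = v_{4} ; sig = ⟨2 | 1⟩
  P = {1,4}:  v_{1} + v_{4} = v_{2} ; sig = ⟨2 | 1⟩
  P = {2,6}:  v_{2} + v_{6} = v_{4} ; sig = ⟨2 | 1⟩
  P = {4,6}:  v_{4} + v_{6} = v_{0} ; sig = ⟨2 | 1⟩
  P = {0,2}:  v_{0} + v_{2} = 2·v_{4} ; sig = ⟨2 | 2⟩
  P = {0,3,5}:  v_{0} + v_{3} + v_{5} = 0 ; sig = ⟨3 | 0⟩
  P = {3,4,5}:  v_{3} + v_{4} + v_{5} = v_{1} ; sig = ⟨3 | 1⟩
  P = {2,3,5}:  v_{2} + v_{3} + v_{5} = 2·v_{1} ; sig = ⟨3 | 2⟩

Hence PRS(X_Σ) =
{ ⟨2 | 0⟩,  ⟨2 | 1⟩ ×4,  ⟨2 | 2⟩,  ⟨3 | 0⟩,  ⟨3 | 1⟩,  ⟨3 | 2⟩ }


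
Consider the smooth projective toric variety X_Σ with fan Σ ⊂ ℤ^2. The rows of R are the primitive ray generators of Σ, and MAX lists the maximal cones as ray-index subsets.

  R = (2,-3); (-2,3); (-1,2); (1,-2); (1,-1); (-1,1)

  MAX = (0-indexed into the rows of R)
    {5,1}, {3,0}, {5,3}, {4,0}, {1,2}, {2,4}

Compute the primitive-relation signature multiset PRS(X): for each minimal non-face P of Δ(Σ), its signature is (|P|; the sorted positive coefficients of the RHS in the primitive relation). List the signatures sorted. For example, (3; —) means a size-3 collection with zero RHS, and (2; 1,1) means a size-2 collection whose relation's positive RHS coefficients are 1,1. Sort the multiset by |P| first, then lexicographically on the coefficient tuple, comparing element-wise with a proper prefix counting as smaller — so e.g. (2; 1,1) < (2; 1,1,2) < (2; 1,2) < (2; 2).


Σ has 9 primitive collections:

  {0,1}:  v_{0} + v_{1} = 0  so sig = (2; —)
  {2,3}:  v_{2} + v_{3} = 0  so sig = (2; —)
  {4,5}:  v_{4} + v_{5} = 0  so sig = (2; —)
  {0,2}:  v_{0} + v_{2} = v_{4}  so sig = (2; 1)
  {0,5}:  v_{0} + v_{5} = v_{3}  so sig = (2; 1)
  {1,3}:  v_{1} + v_{3} = v_{5}  so sig = (2; 1)
  {1,4}:  v_{1} + v_{4} = v_{2}  so sig = (2; 1)
  {2,5}:  v_{2} + v_{5} = v_{1}  so sig = (2; 1)
  {3,4}:  v_{3} + v_{4} = v_{0}  so sig = (2; 1)

Signatures (|P|; sorted positive RHS coefficients), sorted:
{ (2; —) ×3,  (2; 1) ×6 }


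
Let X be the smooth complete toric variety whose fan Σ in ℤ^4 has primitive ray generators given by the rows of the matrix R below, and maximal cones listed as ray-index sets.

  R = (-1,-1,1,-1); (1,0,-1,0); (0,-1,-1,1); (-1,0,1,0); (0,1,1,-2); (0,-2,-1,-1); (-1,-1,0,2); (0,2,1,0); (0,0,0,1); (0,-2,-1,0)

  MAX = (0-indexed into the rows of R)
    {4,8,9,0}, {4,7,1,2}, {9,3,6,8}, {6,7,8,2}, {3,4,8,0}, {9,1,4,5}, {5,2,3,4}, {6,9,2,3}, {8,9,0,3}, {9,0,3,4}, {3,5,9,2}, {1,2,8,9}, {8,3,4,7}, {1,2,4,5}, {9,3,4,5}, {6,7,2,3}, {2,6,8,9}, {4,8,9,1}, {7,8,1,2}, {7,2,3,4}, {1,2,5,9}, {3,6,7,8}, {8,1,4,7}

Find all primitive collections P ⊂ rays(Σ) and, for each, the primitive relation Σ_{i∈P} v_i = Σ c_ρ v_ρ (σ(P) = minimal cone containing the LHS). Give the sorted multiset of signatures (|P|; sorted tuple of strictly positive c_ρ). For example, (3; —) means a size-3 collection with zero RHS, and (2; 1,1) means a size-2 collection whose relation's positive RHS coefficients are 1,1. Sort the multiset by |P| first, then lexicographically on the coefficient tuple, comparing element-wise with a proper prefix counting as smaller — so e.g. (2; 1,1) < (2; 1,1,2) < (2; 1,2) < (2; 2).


Σ has 16 primitive collections:

  P = {1,3}:  v_{1} + v_{3} = 0  →  sig = (2; —)
  P = {7,9}:  v_{7} + v_{9} = 0  →  sig = (2; —)
  P = {4,6}:  v_{4} + v_{6} = v_{3}  →  sig = (2; 1)
  P = {5,8}:  v_{5} + v_{8} = v_{9}  →  sig = (2; 1)
  P = {0,2}:  v_{0} + v_{2} = v_{3} + v_{9}  →  sig = (2; 1,1)
  P = {1,6}:  v_{1} + v_{6} = v_{2} + v_{8}  →  sig = (2; 1,1)
  P = {5,7}:  v_{5} + v_{7} = v_{2} + v_{4}  →  sig = (2; 1,1)
  P = {0,1}:  v_{0} + v_{1} = v_{4} + v_{8} + v_{9}  →  sig = (2; 1,1,1)
  P = {0,7}:  v_{0} + v_{7} = v_{3} + v_{4} + v_{8}  →  sig = (2; 1,1,1)
  P = {5,6}:  v_{5} + v_{6} = v_{2} + v_{3} + v_{9}  →  sig = (2; 1,1,1)
  P = {0,5}:  v_{0} + v_{5} = v_{3} + v_{4} + 2·v_{9}  →  sig = (2; 1,1,2)
  P = {0,6}:  v_{0} + v_{6} = 2·v_{3} + v_{8} + v_{9}  →  sig = (2; 1,1,2)
  P = {2,4,8}:  v_{2} + v_{4} + v_{8} = 0  →  sig = (3; —)
  P = {2,3,8}:  v_{2} + v_{3} + v_{8} = v_{6}  →  sig = (3; 1)
  P = {2,4,9}:  v_{2} + v_{4} + v_{9} = v_{5}  →  sig = (3; 1)
  P = {3,4,8,9}:  v_{3} + v_{4} + v_{8} + v_{9} = v_{0}  →  sig = (4; 1)

so the primitive-relation signature multiset is
[(2; —), (2; —), (2; 1), (2; 1), (2; 1,1), (2; 1,1), (2; 1,1), (2; 1,1,1), (2; 1,1,1), (2; 1,1,1), (2; 1,1,2), (2; 1,1,2), (3; —), (3; 1), (3; 1), (4; 1)]


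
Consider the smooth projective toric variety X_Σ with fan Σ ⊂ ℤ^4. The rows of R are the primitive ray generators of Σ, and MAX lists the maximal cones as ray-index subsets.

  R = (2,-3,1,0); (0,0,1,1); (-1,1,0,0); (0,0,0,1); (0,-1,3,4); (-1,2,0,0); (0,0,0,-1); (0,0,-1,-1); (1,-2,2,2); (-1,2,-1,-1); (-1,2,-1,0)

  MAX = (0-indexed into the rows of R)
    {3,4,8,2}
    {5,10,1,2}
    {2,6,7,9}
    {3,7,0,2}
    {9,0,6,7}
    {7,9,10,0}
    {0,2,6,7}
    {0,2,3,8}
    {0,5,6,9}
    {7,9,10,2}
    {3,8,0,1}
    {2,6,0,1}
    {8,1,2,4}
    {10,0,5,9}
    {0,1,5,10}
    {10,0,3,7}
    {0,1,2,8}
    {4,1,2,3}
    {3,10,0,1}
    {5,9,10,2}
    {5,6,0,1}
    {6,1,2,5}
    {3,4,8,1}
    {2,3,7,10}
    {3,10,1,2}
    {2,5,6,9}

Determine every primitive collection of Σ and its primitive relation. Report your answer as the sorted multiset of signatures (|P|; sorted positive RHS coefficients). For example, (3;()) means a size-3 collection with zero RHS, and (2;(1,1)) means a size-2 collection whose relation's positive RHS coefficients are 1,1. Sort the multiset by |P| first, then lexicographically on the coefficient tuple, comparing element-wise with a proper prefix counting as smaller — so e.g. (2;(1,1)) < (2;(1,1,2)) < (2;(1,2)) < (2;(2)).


23 minimal non-faces of Δ(Σ) (on 11 rays):

  P={1,7}:  v_{1} + v_{7} = 0 ; sig = (2;())
  P={3,6}:  v_{3} + v_{6} = 0 ; sig = (2;())
  P={1,9}:  v_{1} + v_{9} = v_{5} ; sig = (2;(1))
  P={3,9}:  v_{3} + v_{9} = v_{10} ; sig = (2;(1))
  P={5,7}:  v_{5} + v_{7} = v_{9} ; sig = (2;(1))
  P={6,10}:  v_{6} + v_{10} = v_{9} ; sig = (2;(1))
  P={8,9}:  v_{8} + v_{9} = v_{1} ; sig = (2;(1))
  P={3,5}:  v_{3} + v_{5} = v_{1} + v_{10} ; sig = (2;(1,1))
  P={8,10}:  v_{8} + v_{10} = v_{1} + v_{3} ; sig = (2;(1,1))
  P={4,6}:  v_{4} + v_{6} = v_{1} + v_{2} + v_{8} ; sig = (2;(1,1,1))
  P={4,7}:  v_{4} + v_{7} = v_{2} + v_{3} + v_{8} ; sig = (2;(1,1,1))
  P={6,8}:  v_{6} + v_{8} = v_{0} + v_{1} + v_{2} ; sig = (2;(1,1,1))
  P={7,8}:  v_{7} + v_{8} = v_{0} + v_{2} + v_{3} ; sig = (2;(1,1,1))
  P={4,9}:  v_{4} + v_{9} = 2·v_{1} + v_{2} + v_{3} ; sig = (2;(1,1,2))
  P={4,5}:  v_{4} + v_{5} = 3·v_{1} + v_{2} + v_{3} ; sig = (2;(1,1,3))
  P={4,10}:  v_{4} + v_{10} = 2·v_{1} + v_{2} + 2·v_{3} ; sig = (2;(1,2,2))
  P={0,4}:  v_{0} + v_{4} = 2·v_{8} ; sig = (2;(2))
  P={5,8}:  v_{5} + v_{8} = 2·v_{1} ; sig = (2;(2))
  P={0,2,10}:  v_{0} + v_{2} + v_{10} = 0 ; sig = (3;())
  P={0,2,9}:  v_{0} + v_{2} + v_{9} = v_{6} ; sig = (3;(1))
  P={0,2,5}:  v_{0} + v_{2} + v_{5} = v_{1} + v_{6} ; sig = (3;(1,1))
  P={0,1,2,3}:  v_{0} + v_{1} + v_{2} + v_{3} = v_{8} ; sig = (4;(1))
  P={1,2,3,8}:  v_{1} + v_{2} + v_{3} + v_{8} = v_{4} ; sig = (4;(1))

Sorted signature multiset PRS(X):
    |P|=2: 18 collections, coeffs (), (), (1), (1), (1), (1), (1), (1,1), (1,1), (1,1,1), (1,1,1), (1,1,1), (1,1,1), (1,1,2), (1,1,3), (1,2,2), (2), (2)
    |P|=3: 3 collections, coeffs (), (1), (1,1)
    |P|=4: 2 collections, coeffs (1), (1)


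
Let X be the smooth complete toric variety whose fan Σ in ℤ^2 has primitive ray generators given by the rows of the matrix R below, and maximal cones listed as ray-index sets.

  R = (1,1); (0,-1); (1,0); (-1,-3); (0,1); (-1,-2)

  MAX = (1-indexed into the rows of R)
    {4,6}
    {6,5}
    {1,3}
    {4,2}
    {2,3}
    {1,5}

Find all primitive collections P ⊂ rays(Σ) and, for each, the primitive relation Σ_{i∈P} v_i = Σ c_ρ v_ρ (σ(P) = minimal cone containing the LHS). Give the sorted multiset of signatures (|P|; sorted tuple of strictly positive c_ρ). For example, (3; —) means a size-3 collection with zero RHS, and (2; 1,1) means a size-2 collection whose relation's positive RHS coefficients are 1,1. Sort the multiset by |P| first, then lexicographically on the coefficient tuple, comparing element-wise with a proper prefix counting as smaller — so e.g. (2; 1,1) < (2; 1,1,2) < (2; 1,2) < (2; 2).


Σ has 9 primitive collections:

  {2,5}:  v_{2} + v_{5} = 0  →  sig = (2; —)
  {1,2}:  v_{1} + v_{2} = v_{3}  →  sig = (2; 1)
  {1,6}:  v_{1} + v_{6} = v_{2}  →  sig = (2; 1)
  {2,6}:  v_{2} + v_{6} = v_{4}  →  sig = (2; 1)
  {3,5}:  v_{3} + v_{5} = v_{1}  →  sig = (2; 1)
  {4,5}:  v_{4} + v_{5} = v_{6}  →  sig = (2; 1)
  {1,4}:  v_{1} + v_{4} = 2·v_{2}  →  sig = (2; 2)
  {3,6}:  v_{3} + v_{6} = 2·v_{2}  →  sig = (2; 2)
  {3,4}:  v_{3} + v_{4} = 3·v_{2}  →  sig = (2; 3)

Hence PRS(X_Σ) =
[(2; —), (2; 1), (2; 1), (2; 1), (2; 1), (2; 1), (2; 2), (2; 2), (2; 3)]


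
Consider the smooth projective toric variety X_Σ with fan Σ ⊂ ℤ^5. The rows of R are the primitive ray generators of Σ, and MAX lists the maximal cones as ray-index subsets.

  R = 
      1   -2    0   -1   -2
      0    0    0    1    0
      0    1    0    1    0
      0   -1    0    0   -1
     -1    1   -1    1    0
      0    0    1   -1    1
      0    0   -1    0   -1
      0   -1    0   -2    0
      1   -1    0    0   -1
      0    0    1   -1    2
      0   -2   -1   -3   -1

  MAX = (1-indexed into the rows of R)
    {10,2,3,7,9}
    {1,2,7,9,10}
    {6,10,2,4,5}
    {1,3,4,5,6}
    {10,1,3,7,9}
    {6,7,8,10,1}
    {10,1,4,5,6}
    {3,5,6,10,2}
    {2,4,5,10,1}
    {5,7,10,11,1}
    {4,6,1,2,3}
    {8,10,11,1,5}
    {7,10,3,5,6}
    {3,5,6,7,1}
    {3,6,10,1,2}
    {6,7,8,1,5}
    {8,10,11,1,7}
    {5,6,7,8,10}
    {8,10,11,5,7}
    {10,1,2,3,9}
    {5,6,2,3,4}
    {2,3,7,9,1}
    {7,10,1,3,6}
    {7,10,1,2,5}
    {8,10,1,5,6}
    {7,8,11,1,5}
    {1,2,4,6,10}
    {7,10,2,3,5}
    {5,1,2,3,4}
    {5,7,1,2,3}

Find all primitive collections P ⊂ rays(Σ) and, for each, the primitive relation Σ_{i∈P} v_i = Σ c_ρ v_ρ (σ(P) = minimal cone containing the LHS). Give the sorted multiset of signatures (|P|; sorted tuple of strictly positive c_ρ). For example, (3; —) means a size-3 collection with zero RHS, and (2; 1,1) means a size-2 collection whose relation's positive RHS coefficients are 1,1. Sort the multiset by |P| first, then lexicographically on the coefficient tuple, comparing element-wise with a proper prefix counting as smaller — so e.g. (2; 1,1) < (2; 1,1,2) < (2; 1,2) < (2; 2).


Primitive collections (20):

  • {3,8}:  v_{3} + v_{8} = v_{6} + v_{7}  so sig = (2; 1,1)
  • {3,11}:  v_{3} + v_{11} = v_{7} + v_{8}  so sig = (2; 1,1)
  • {4,7}:  v_{4} + v_{7} = v_{1} + v_{5}  so sig = (2; 1,1)
  • {4,9}:  v_{4} + v_{9} = v_{1} + v_{2}  so sig = (2; 1,1)
  • {5,9}:  v_{5} + v_{9} = v_{2} + v_{7}  so sig = (2; 1,1)
  • {2,8}:  v_{2} + v_{8} = v_{1} + v_{5} + v_{10}  so sig = (2; 1,1,1)
  • {6,9}:  v_{6} + v_{9} = v_{1} + v_{3} + v_{10}  so sig = (2; 1,1,1)
  • {8,9}:  v_{8} + v_{9} = v_{1} + v_{7} + v_{10}  so sig = (2; 1,1,1)
  • {4,8}:  v_{4} + v_{8} = 2·v_{1} + 2·v_{5} + v_{6} + v_{10}  so sig = (2; 1,1,2,2)
  • {4,11}:  v_{4} + v_{11} = 2·v_{1} + 2·v_{5} + v_{8} + v_{10}  so sig = (2; 1,1,2,2)
  • {2,11}:  v_{2} + v_{11} = 2·v_{1} + 2·v_{5} + v_{7} + 2·v_{10}  so sig = (2; 1,2,2,2)
  • {9,11}:  v_{9} + v_{11} = 2·v_{1} + v_{5} + 2·v_{7} + 2·v_{10}  so sig = (2; 1,2,2,2)
  • {6,11}:  v_{6} + v_{11} = 2·v_{8}  so sig = (2; 2)
  • {2,6,7}:  v_{2} + v_{6} + v_{7} = 0  so sig = (3; —)
  • {3,4,10}:  v_{3} + v_{4} + v_{10} = v_{2} + v_{6}  so sig = (3; 1,1)
  • {1,3,5,10}:  v_{1} + v_{3} + v_{5} + v_{10} = 0  so sig = (4; —)
  • {1,2,5,6}:  v_{1} + v_{2} + v_{5} + v_{6} = v_{4}  so sig = (4; 1)
  • {1,2,3,7,10}:  v_{1} + v_{2} + v_{3} + v_{7} + v_{10} = v_{9}  so sig = (5; 1)
  • {1,5,6,7,10}:  v_{1} + v_{5} + v_{6} + v_{7} + v_{10} = v_{8}  so sig = (5; 1)
  • {1,5,7,8,10}:  v_{1} + v_{5} + v_{7} + v_{8} + v_{10} = v_{11}  so sig = (5; 1)

Sorted signature multiset PRS(X):
    (2; 1,1)
    (2; 1,1)
    (2; 1,1)
    (2; 1,1)
    (2; 1,1)
    (2; 1,1,1)
    (2; 1,1,1)
    (2; 1,1,1)
    (2; 1,1,2,2)
    (2; 1,1,2,2)
    (2; 1,2,2,2)
    (2; 1,2,2,2)
    (2; 2)
    (3; —)
    (3; 1,1)
    (4; —)
    (4; 1)
    (5; 1)
    (5; 1)
    (5; 1)


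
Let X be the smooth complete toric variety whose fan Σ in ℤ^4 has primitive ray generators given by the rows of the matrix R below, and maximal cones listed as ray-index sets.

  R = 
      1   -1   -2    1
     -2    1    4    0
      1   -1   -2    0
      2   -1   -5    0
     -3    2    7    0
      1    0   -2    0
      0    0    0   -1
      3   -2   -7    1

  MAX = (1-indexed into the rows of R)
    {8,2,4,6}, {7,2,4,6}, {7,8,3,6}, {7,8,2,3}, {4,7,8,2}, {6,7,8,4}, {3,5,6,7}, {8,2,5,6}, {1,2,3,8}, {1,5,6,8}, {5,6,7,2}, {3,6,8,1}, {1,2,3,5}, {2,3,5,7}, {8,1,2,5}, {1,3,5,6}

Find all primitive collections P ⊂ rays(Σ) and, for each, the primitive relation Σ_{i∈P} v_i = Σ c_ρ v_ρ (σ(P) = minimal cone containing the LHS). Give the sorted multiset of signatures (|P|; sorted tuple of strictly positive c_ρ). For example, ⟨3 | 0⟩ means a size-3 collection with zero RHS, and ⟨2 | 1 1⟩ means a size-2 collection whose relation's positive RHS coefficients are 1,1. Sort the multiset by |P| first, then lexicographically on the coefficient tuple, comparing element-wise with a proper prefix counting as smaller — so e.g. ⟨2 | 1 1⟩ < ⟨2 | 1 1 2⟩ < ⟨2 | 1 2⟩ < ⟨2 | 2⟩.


9 collections generate NE(X_Σ); each relation:

  P = {1,4}:  v_{1} + v_{4} = v_{8}  so sig = ⟨2 | 1⟩
  P = {1,7}:  v_{1} + v_{7} = v_{3}  so sig = ⟨2 | 1⟩
  P = {3,4}:  v_{3} + v_{4} = v_{7} + v_{8}  so sig = ⟨2 | 1 1⟩
  P = {4,5}:  v_{4} + v_{5} = v_{2} + v_{6}  so sig = ⟨2 | 1 1⟩
  P = {2,3,6}:  v_{2} + v_{3} + v_{6} = 0  so sig = ⟨3 | 0⟩
  P = {5,7,8}:  v_{5} + v_{7} + v_{8} = 0  so sig = ⟨3 | 0⟩
  P = {3,5,8}:  v_{3} + v_{5} + v_{8} = v_{1}  so sig = ⟨3 | 1⟩
  P = {1,2,6}:  v_{1} + v_{2} + v_{6} = v_{5} + v_{8}  so sig = ⟨3 | 1 1⟩
  P = {2,6,7,8}:  v_{2} + v_{6} + v_{7} + v_{8} = v_{4}  so sig = ⟨4 | 1⟩

Signatures (|P|; sorted positive RHS coefficients), sorted:
    ⟨2 | 1⟩
    ⟨2 | 1⟩
    ⟨2 | 1 1⟩
    ⟨2 | 1 1⟩
    ⟨3 | 0⟩
    ⟨3 | 0⟩
    ⟨3 | 1⟩
    ⟨3 | 1 1⟩
    ⟨4 | 1⟩


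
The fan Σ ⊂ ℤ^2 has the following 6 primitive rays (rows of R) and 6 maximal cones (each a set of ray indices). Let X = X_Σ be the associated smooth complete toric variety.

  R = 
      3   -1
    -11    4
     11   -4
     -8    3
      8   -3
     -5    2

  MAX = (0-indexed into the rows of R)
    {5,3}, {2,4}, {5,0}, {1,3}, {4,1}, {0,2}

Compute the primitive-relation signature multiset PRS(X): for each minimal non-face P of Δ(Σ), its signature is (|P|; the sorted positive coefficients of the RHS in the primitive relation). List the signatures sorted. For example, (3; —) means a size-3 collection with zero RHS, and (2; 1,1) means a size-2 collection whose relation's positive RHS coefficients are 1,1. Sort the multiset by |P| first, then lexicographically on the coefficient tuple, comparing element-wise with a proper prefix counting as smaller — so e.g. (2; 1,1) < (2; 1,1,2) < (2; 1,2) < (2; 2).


Σ has 9 primitive collections:

  P={1,2}:  v_{1} + v_{2} = 0 ; sig = (2; —)
  P={3,4}:  v_{3} + v_{4} = 0 ; sig = (2; —)
  P={0,1}:  v_{0} + v_{1} = v_{3} ; sig = (2; 1)
  P={0,3}:  v_{0} + v_{3} = v_{5} ; sig = (2; 1)
  P={0,4}:  v_{0} + v_{4} = v_{2} ; sig = (2; 1)
  P={2,3}:  v_{2} + v_{3} = v_{0} ; sig = (2; 1)
  P={4,5}:  v_{4} + v_{5} = v_{0} ; sig = (2; 1)
  P={1,5}:  v_{1} + v_{5} = 2·v_{3} ; sig = (2; 2)
  P={2,5}:  v_{2} + v_{5} = 2·v_{0} ; sig = (2; 2)

Hence PRS(X_Σ) =
[(2; —), (2; —), (2; 1), (2; 1), (2; 1), (2; 1), (2; 1), (2; 2), (2; 2)]


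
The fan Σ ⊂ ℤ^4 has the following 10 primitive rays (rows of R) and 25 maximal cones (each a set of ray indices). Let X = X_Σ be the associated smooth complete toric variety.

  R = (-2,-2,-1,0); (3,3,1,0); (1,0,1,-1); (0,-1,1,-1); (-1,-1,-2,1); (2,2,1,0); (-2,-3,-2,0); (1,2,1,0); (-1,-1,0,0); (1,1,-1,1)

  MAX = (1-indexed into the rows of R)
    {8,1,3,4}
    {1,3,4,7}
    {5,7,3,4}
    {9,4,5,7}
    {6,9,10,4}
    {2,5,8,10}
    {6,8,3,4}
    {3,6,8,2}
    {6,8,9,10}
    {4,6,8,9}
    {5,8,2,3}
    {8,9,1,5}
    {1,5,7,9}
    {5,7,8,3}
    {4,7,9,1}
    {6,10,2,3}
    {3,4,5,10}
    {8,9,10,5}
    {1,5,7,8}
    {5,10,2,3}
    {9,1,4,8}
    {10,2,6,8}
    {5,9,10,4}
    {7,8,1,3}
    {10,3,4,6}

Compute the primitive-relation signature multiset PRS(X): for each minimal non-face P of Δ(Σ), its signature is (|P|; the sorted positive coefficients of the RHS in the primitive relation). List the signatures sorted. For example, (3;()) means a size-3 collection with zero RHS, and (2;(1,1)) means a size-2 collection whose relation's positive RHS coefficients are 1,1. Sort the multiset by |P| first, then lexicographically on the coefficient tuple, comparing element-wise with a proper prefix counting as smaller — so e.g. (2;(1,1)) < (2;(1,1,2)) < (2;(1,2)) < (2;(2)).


Δ(Σ) — 10 vertices, 17 min non-faces:

  P = {1,6}:  v_{1} + v_{6} = 0  ⇒ sig = (2;())
  P = {1,10}:  v_{1} + v_{10} = v_{5}  ⇒ sig = (2;(1))
  P = {2,9}:  v_{2} + v_{9} = v_{6}  ⇒ sig = (2;(1))
  P = {3,9}:  v_{3} + v_{9} = v_{4}  ⇒ sig = (2;(1))
  P = {5,6}:  v_{5} + v_{6} = v_{10}  ⇒ sig = (2;(1))
  P = {2,4}:  v_{2} + v_{4} = v_{3} + v_{6}  ⇒ sig = (2;(1,1))
  P = {6,7}:  v_{6} + v_{7} = v_{3} + v_{5}  ⇒ sig = (2;(1,1))
  P = {1,2}:  v_{1} + v_{2} = v_{3} + v_{5} + v_{8}  ⇒ sig = (2;(1,1,1))
  P = {7,10}:  v_{7} + v_{10} = v_{3} + 2·v_{5}  ⇒ sig = (2;(1,2))
  P = {2,7}:  v_{2} + v_{7} = 2·v_{3} + 2·v_{5} + v_{8}  ⇒ sig = (2;(1,2,2))
  P = {4,5,8}:  v_{4} + v_{5} + v_{8} = 0  ⇒ sig = (3;())
  P = {1,3,5}:  v_{1} + v_{3} + v_{5} = v_{7}  ⇒ sig = (3;(1))
  P = {3,8,10}:  v_{3} + v_{8} + v_{10} = v_{2}  ⇒ sig = (3;(1))
  P = {4,8,10}:  v_{4} + v_{8} + v_{10} = v_{6}  ⇒ sig = (3;(1))
  P = {7,8,9}:  v_{7} + v_{8} + v_{9} = v_{1}  ⇒ sig = (3;(1))
  P = {1,4,5}:  v_{1} + v_{4} + v_{5} = v_{7} + v_{9}  ⇒ sig = (3;(1,1))
  P = {4,7,8}:  v_{4} + v_{7} + v_{8} = v_{1} + v_{3}  ⇒ sig = (3;(1,1))

Sorted signature multiset PRS(X):
    (2;())
    (2;(1))
    (2;(1))
    (2;(1))
    (2;(1))
    (2;(1,1))
    (2;(1,1))
    (2;(1,1,1))
    (2;(1,2))
    (2;(1,2,2))
    (3;())
    (3;(1))
    (3;(1))
    (3;(1))
    (3;(1))
    (3;(1,1))
    (3;(1,1))


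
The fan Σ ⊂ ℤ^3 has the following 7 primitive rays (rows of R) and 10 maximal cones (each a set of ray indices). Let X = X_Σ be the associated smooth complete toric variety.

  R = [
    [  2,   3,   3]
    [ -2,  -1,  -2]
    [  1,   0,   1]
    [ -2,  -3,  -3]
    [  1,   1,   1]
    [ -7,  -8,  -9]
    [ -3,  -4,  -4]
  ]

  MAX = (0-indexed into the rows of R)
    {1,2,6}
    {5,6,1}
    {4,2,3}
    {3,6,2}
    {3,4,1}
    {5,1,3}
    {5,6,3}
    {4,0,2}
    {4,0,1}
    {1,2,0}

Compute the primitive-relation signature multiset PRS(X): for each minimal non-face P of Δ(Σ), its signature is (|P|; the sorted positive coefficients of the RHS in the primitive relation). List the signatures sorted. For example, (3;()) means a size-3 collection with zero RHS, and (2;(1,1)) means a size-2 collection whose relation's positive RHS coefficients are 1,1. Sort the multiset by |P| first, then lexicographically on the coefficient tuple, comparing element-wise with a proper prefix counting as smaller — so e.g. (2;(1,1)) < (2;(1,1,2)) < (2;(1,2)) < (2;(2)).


Σ has 9 primitive collections:

  P={0,3}:  v_{0} + v_{3} = 0  ⇒ sig = (2;())
  P={4,6}:  v_{4} + v_{6} = v_{3}  ⇒ sig = (2;(1))
  P={0,5}:  v_{0} + v_{5} = v_{1} + v_{6}  ⇒ sig = (2;(1,1))
  P={0,6}:  v_{0} + v_{6} = v_{1} + v_{2}  ⇒ sig = (2;(1,1))
  P={4,5}:  v_{4} + v_{5} = v_{1} + 2·v_{3}  ⇒ sig = (2;(1,2))
  P={2,5}:  v_{2} + v_{5} = 2·v_{6}  ⇒ sig = (2;(2))
  P={1,2,4}:  v_{1} + v_{2} + v_{4} = 0  ⇒ sig = (3;())
  P={1,2,3}:  v_{1} + v_{2} + v_{3} = v_{6}  ⇒ sig = (3;(1))
  P={1,3,6}:  v_{1} + v_{3} + v_{6} = v_{5}  ⇒ sig = (3;(1))

Signatures (|P|; sorted positive RHS coefficients), sorted:
[(2;()), (2;(1)), (2;(1,1)), (2;(1,1)), (2;(1,2)), (2;(2)), (3;()), (3;(1)), (3;(1))]


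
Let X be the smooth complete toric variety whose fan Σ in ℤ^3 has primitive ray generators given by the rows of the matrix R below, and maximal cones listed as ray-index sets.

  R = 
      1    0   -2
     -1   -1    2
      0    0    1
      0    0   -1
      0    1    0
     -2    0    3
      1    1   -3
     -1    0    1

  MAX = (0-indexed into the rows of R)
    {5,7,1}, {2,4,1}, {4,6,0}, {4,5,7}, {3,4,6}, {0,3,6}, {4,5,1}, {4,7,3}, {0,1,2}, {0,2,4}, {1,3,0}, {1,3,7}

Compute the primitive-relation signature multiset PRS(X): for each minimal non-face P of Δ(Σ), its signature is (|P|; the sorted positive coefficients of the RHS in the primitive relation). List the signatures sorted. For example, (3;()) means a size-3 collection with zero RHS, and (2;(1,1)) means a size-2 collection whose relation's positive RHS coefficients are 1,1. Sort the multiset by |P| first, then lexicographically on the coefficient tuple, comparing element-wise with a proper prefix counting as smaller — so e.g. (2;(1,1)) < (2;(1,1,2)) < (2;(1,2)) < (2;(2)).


Σ has 14 primitive collections:

  P = {2,3}:  v_{2} + v_{3} = 0  ⇒ sig = (2;())
  P = {0,5}:  v_{0} + v_{5} = v_{7}  ⇒ sig = (2;(1))
  P = {0,7}:  v_{0} + v_{7} = v_{3}  ⇒ sig = (2;(1))
  P = {1,6}:  v_{1} + v_{6} = v_{3}  ⇒ sig = (2;(1))
  P = {2,6}:  v_{2} + v_{6} = v_{0} + v_{4}  ⇒ sig = (2;(1,1))
  P = {2,7}:  v_{2} + v_{7} = v_{1} + v_{4}  ⇒ sig = (2;(1,1))
  P = {5,6}:  v_{5} + v_{6} = v_{3} + v_{4} + v_{7}  ⇒ sig = (2;(1,1,1))
  P = {6,7}:  v_{6} + v_{7} = 2·v_{3} + v_{4}  ⇒ sig = (2;(1,2))
  P = {3,5}:  v_{3} + v_{5} = 2·v_{7}  ⇒ sig = (2;(2))
  P = {2,5}:  v_{2} + v_{5} = 2·v_{1} + 2·v_{4}  ⇒ sig = (2;(2,2))
  P = {0,1,4}:  v_{0} + v_{1} + v_{4} = 0  ⇒ sig = (3;())
  P = {0,3,4}:  v_{0} + v_{3} + v_{4} = v_{6}  ⇒ sig = (3;(1))
  P = {1,3,4}:  v_{1} + v_{3} + v_{4} = v_{7}  ⇒ sig = (3;(1))
  P = {1,4,7}:  v_{1} + v_{4} + v_{7} = v_{5}  ⇒ sig = (3;(1))

Sorted signature multiset PRS(X):
[(2;()), (2;(1)), (2;(1)), (2;(1)), (2;(1,1)), (2;(1,1)), (2;(1,1,1)), (2;(1,2)), (2;(2)), (2;(2,2)), (3;()), (3;(1)), (3;(1)), (3;(1))]


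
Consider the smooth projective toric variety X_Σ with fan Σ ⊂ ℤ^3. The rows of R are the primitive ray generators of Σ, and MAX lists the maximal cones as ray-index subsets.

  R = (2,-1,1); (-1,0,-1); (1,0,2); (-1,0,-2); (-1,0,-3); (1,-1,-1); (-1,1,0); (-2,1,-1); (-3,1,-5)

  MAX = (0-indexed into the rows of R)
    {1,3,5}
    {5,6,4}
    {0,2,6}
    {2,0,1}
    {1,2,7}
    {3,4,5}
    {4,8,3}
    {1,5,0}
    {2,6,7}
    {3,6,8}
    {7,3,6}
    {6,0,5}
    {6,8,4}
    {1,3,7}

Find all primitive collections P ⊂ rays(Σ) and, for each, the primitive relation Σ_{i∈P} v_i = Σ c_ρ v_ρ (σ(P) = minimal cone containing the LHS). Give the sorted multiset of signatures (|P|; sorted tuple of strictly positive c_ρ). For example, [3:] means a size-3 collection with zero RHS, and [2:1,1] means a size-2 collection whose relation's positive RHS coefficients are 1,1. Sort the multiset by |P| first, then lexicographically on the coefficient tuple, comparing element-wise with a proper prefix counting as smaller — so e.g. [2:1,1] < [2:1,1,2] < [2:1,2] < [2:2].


|primitive collections| = 17. Relations:

  P = {0,7}:  v_{0} + v_{7} = 0  →  sig = [2:]
  P = {2,3}:  v_{2} + v_{3} = 0  →  sig = [2:]
  P = {0,3}:  v_{0} + v_{3} = v_{5}  →  sig = [2:1]
  P = {1,6}:  v_{1} + v_{6} = v_{7}  →  sig = [2:1]
  P = {2,5}:  v_{2} + v_{5} = v_{0}  →  sig = [2:1]
  P = {5,7}:  v_{5} + v_{7} = v_{3}  →  sig = [2:1]
  P = {2,4}:  v_{2} + v_{4} = v_{5} + v_{6}  →  sig = [2:1,1]
  P = {2,8}:  v_{2} + v_{8} = v_{4} + v_{6}  →  sig = [2:1,1]
  P = {0,8}:  v_{0} + v_{8} = v_{4} + v_{5} + v_{6}  →  sig = [2:1,1,1]
  P = {0,4}:  v_{0} + v_{4} = 2·v_{5} + v_{6}  →  sig = [2:1,2]
  P = {4,7}:  v_{4} + v_{7} = 2·v_{3} + v_{6}  →  sig = [2:1,2]
  P = {1,8}:  v_{1} + v_{8} = 3·v_{3} + v_{6}  →  sig = [2:1,3]
  P = {1,4}:  v_{1} + v_{4} = 2·v_{3}  →  sig = [2:2]
  P = {5,8}:  v_{5} + v_{8} = 2·v_{4}  →  sig = [2:2]
  P = {7,8}:  v_{7} + v_{8} = 3·v_{3} + 2·v_{6}  →  sig = [2:2,3]
  P = {3,4,6}:  v_{3} + v_{4} + v_{6} = v_{8}  →  sig = [3:1]
  P = {3,5,6}:  v_{3} + v_{5} + v_{6} = v_{4}  →  sig = [3:1]

Sorted signature multiset PRS(X):
[[2:], [2:], [2:1], [2:1], [2:1], [2:1], [2:1,1], [2:1,1], [2:1,1,1], [2:1,2], [2:1,2], [2:1,3], [2:2], [2:2], [2:2,3], [3:1], [3:1]]


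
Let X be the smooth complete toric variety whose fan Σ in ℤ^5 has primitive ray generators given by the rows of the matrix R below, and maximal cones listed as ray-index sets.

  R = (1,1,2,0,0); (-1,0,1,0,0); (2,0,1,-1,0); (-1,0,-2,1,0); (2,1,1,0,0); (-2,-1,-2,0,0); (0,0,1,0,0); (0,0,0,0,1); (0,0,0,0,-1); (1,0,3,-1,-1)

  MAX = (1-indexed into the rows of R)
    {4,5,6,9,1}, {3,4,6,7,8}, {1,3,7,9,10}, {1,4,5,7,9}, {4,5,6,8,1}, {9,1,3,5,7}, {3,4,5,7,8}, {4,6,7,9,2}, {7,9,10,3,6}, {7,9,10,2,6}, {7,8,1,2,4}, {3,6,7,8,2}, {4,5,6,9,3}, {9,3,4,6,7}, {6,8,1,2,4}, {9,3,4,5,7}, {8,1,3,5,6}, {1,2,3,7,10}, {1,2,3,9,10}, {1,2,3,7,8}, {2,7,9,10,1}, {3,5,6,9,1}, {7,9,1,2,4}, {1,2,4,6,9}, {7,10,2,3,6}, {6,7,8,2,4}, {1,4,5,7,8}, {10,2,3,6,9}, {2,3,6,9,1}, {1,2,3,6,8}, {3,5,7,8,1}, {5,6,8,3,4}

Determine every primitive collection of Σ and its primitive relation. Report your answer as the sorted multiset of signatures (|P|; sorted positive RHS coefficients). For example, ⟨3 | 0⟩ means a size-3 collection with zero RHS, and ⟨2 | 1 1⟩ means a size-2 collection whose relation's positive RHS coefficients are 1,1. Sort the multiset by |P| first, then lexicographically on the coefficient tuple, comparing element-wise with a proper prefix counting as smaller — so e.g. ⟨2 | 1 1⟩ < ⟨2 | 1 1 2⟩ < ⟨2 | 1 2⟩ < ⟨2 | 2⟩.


|primitive collections| = 11. Relations:

  P = {8,9}:  v_{8} + v_{9} = 0  so sig = ⟨2 | 0⟩
  P = {2,5}:  v_{2} + v_{5} = v_{1}  so sig = ⟨2 | 1⟩
  P = {4,10}:  v_{4} + v_{10} = v_{7} + v_{9}  so sig = ⟨2 | 1 1⟩
  P = {8,10}:  v_{8} + v_{10} = v_{2} + v_{3} + v_{7}  so sig = ⟨2 | 1 1 1⟩
  P = {5,10}:  v_{5} + v_{10} = v_{1} + v_{3} + v_{7} + v_{9}  so sig = ⟨2 | 1 1 1 1⟩
  P = {2,3,4}:  v_{2} + v_{3} + v_{4} = 0  so sig = ⟨3 | 0⟩
  P = {5,6,7}:  v_{5} + v_{6} + v_{7} = 0  so sig = ⟨3 | 0⟩
  P = {1,3,4}:  v_{1} + v_{3} + v_{4} = v_{5}  so sig = ⟨3 | 1⟩
  P = {1,6,7}:  v_{1} + v_{6} + v_{7} = v_{2}  so sig = ⟨3 | 1⟩
  P = {1,6,10}:  v_{1} + v_{6} + v_{10} = 2·v_{2} + v_{3} + v_{9}  so sig = ⟨3 | 1 1 2⟩
  P = {2,3,7,9}:  v_{2} + v_{3} + v_{7} + v_{9} = v_{10}  so sig = ⟨4 | 1⟩

Hence PRS(X_Σ) =
    |P|=2: 5 collections, coeffs (), (1), (1,1), (1,1,1), (1,1,1,1)
    |P|=3: 5 collections, coeffs (), (), (1), (1), (1,1,2)
    |P|=4: 1 collection, coeffs (1)


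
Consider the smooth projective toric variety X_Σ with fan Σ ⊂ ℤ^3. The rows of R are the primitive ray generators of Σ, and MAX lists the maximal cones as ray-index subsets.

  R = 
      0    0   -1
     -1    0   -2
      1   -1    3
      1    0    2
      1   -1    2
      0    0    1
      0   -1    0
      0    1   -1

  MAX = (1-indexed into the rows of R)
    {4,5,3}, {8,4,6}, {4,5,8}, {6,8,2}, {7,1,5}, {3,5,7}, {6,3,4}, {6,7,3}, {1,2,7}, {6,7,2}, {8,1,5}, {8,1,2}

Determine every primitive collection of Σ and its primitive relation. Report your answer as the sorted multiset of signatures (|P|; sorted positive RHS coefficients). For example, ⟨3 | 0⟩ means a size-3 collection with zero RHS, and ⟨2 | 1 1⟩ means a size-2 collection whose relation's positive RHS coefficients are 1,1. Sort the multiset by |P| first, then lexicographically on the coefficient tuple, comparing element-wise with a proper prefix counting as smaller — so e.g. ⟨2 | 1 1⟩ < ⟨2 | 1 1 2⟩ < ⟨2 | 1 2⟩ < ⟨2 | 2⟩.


Primitive collections (10):

  P={1,6}:  v_{1} + v_{6} = 0  ⟹  sig = ⟨2 | 0⟩
  P={2,4}:  v_{2} + v_{4} = 0  ⟹  sig = ⟨2 | 0⟩
  P={1,3}:  v_{1} + v_{3} = v_{5}  ⟹  sig = ⟨2 | 1⟩
  P={2,5}:  v_{2} + v_{5} = v_{7}  ⟹  sig = ⟨2 | 1⟩
  P={3,8}:  v_{3} + v_{8} = v_{4}  ⟹  sig = ⟨2 | 1⟩
  P={4,7}:  v_{4} + v_{7} = v_{5}  ⟹  sig = ⟨2 | 1⟩
  P={5,6}:  v_{5} + v_{6} = v_{3}  ⟹  sig = ⟨2 | 1⟩
  P={7,8}:  v_{7} + v_{8} = v_{1}  ⟹  sig = ⟨2 | 1⟩
  P={1,4}:  v_{1} + v_{4} = v_{5} + v_{8}  ⟹  sig = ⟨2 | 1 1⟩
  P={2,3}:  v_{2} + v_{3} = v_{6} + v_{7}  ⟹  sig = ⟨2 | 1 1⟩

Hence PRS(X_Σ) =
    |P|=2: 10 collections, coeffs (), (), (1), (1), (1), (1), (1), (1), (1,1), (1,1)


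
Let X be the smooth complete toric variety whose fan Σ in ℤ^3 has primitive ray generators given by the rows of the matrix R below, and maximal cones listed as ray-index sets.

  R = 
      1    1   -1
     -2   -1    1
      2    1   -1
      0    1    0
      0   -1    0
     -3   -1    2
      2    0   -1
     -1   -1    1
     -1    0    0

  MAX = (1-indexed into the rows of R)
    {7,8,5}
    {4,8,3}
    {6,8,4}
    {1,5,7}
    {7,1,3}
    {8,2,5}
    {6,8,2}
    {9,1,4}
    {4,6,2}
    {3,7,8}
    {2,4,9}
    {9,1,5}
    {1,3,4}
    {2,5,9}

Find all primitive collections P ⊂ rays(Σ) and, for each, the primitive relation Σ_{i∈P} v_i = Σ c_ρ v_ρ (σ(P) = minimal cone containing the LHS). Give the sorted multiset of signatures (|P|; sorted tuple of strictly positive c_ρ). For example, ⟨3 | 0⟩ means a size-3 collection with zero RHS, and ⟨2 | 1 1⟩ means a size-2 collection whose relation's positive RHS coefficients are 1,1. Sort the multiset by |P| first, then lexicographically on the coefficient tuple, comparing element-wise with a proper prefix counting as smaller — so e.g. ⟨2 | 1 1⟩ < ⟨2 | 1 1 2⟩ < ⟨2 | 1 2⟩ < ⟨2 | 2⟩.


Minimal non-faces — 16 found among 9 rays, 14 max cones:

  • {1,8}:  v_{1} + v_{8} = 0 — sig = ⟨2 | 0⟩
  • {2,3}:  v_{2} + v_{3} = 0 — sig = ⟨2 | 0⟩
  • {4,5}:  v_{4} + v_{5} = 0 — sig = ⟨2 | 0⟩
  • {1,2}:  v_{1} + v_{2} = v_{9} — sig = ⟨2 | 1⟩
  • {2,7}:  v_{2} + v_{7} = v_{5} — sig = ⟨2 | 1⟩
  • {3,5}:  v_{3} + v_{5} = v_{7} — sig = ⟨2 | 1⟩
  • {3,9}:  v_{3} + v_{9} = v_{1} — sig = ⟨2 | 1⟩
  • {4,7}:  v_{4} + v_{7} = v_{3} — sig = ⟨2 | 1⟩
  • {6,7}:  v_{6} + v_{7} = v_{8} — sig = ⟨2 | 1⟩
  • {8,9}:  v_{8} + v_{9} = v_{2} — sig = ⟨2 | 1⟩
  • {1,6}:  v_{1} + v_{6} = v_{2} + v_{4} — sig = ⟨2 | 1 1⟩
  • {3,6}:  v_{3} + v_{6} = v_{4} + v_{8} — sig = ⟨2 | 1 1⟩
  • {5,6}:  v_{5} + v_{6} = v_{2} + v_{8} — sig = ⟨2 | 1 1⟩
  • {7,9}:  v_{7} + v_{9} = v_{1} + v_{5} — sig = ⟨2 | 1 1⟩
  • {6,9}:  v_{6} + v_{9} = 2·v_{2} + v_{4} — sig = ⟨2 | 1 2⟩
  • {2,4,8}:  v_{2} + v_{4} + v_{8} = v_{6} — sig = ⟨3 | 1⟩

so the primitive-relation signature multiset is
    ⟨2 | 0⟩
    ⟨2 | 0⟩
    ⟨2 | 0⟩
    ⟨2 | 1⟩
    ⟨2 | 1⟩
    ⟨2 | 1⟩
    ⟨2 | 1⟩
    ⟨2 | 1⟩
    ⟨2 | 1⟩
    ⟨2 | 1⟩
    ⟨2 | 1 1⟩
    ⟨2 | 1 1⟩
    ⟨2 | 1 1⟩
    ⟨2 | 1 1⟩
    ⟨2 | 1 2⟩
    ⟨3 | 1⟩


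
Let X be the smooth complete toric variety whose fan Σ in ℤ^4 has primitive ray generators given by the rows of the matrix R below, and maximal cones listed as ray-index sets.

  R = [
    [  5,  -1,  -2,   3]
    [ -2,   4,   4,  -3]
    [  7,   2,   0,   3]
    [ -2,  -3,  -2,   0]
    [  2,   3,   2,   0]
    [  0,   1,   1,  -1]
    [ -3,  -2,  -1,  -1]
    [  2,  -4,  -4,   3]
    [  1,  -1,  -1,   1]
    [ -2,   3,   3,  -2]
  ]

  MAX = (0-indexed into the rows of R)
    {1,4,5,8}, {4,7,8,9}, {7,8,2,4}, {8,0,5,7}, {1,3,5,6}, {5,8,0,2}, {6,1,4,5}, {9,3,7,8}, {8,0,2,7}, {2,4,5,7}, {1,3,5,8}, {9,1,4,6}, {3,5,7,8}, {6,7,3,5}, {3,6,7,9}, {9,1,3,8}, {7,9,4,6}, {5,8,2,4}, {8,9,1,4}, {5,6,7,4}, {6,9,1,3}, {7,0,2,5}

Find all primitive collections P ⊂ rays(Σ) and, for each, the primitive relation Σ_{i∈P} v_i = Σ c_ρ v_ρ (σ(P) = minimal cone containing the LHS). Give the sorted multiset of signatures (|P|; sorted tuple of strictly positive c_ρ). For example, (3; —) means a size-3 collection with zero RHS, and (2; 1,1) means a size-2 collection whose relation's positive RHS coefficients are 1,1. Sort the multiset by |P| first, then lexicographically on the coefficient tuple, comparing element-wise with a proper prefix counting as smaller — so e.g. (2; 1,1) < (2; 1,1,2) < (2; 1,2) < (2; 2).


15 collections generate NE(X_Σ); each relation:

  • {1,7}:  v_{1} + v_{7} = 0  →  sig = (2; —)
  • {3,4}:  v_{3} + v_{4} = 0  →  sig = (2; —)
  • {0,4}:  v_{0} + v_{4} = v_{2}  →  sig = (2; 1)
  • {2,3}:  v_{2} + v_{3} = v_{0}  →  sig = (2; 1)
  • {5,9}:  v_{5} + v_{9} = v_{1}  →  sig = (2; 1)
  • {6,8}:  v_{6} + v_{8} = v_{3}  →  sig = (2; 1)
  • {0,6}:  v_{0} + v_{6} = v_{5} + v_{7}  →  sig = (2; 1,1)
  • {0,9}:  v_{0} + v_{9} = v_{4} + v_{8}  →  sig = (2; 1,1)
  • {0,1}:  v_{0} + v_{1} = v_{4} + v_{5} + v_{8}  →  sig = (2; 1,1,1)
  • {0,3}:  v_{0} + v_{3} = v_{5} + v_{7} + v_{8}  →  sig = (2; 1,1,1)
  • {2,6}:  v_{2} + v_{6} = v_{4} + v_{5} + v_{7}  →  sig = (2; 1,1,1)
  • {1,2}:  v_{1} + v_{2} = 2·v_{4} + v_{5} + v_{8}  →  sig = (2; 1,1,2)
  • {2,9}:  v_{2} + v_{9} = 2·v_{4} + v_{8}  →  sig = (2; 1,2)
  • {4,5,7,8}:  v_{4} + v_{5} + v_{7} + v_{8} = v_{0}  →  sig = (4; 1)
  • {2,5,7,8}:  v_{2} + v_{5} + v_{7} + v_{8} = 2·v_{0}  →  sig = (4; 2)

Sorted signature multiset PRS(X):
    (2; —)
    (2; —)
    (2; 1)
    (2; 1)
    (2; 1)
    (2; 1)
    (2; 1,1)
    (2; 1,1)
    (2; 1,1,1)
    (2; 1,1,1)
    (2; 1,1,1)
    (2; 1,1,2)
    (2; 1,2)
    (4; 1)
    (4; 2)


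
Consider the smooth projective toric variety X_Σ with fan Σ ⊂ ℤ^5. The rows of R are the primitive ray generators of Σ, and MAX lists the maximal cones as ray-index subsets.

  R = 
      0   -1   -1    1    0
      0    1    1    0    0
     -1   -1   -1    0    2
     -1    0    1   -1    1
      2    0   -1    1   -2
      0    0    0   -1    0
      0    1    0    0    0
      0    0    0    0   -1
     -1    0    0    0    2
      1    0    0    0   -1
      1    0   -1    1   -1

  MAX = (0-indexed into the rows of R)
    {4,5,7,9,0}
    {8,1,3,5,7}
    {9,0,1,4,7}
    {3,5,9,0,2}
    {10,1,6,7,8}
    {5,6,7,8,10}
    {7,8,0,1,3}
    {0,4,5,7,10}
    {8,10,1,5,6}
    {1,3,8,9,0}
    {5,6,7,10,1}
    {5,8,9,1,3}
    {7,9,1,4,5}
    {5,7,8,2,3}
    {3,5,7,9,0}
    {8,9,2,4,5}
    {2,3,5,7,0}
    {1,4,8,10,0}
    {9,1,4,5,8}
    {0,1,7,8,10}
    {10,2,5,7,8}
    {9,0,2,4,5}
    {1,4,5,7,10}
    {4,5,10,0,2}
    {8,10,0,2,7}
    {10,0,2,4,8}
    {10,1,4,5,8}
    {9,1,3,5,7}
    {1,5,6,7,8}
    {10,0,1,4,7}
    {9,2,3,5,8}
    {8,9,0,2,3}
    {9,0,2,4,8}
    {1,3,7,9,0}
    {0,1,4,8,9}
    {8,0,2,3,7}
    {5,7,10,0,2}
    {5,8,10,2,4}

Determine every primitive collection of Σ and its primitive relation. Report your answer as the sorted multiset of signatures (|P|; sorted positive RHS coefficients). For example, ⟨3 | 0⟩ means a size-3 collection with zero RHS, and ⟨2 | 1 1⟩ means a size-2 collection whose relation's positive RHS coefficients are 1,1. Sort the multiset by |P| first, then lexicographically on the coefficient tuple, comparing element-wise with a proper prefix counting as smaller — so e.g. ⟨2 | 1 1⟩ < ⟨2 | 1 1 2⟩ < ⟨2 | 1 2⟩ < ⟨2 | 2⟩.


Minimal non-faces — 16 found among 11 rays, 38 max cones:

  • {3,10}:  v_{3} + v_{10} = 0  so sig = ⟨2 | 0⟩
  • {1,2}:  v_{1} + v_{2} = v_{8}  so sig = ⟨2 | 1⟩
  • {3,4}:  v_{3} + v_{4} = v_{9}  so sig = ⟨2 | 1⟩
  • {9,10}:  v_{9} + v_{10} = v_{4}  so sig = ⟨2 | 1⟩
  • {0,6}:  v_{0} + v_{6} = v_{7} + v_{8} + v_{10}  so sig = ⟨2 | 1 1 1⟩
  • {6,9}:  v_{6} + v_{9} = v_{1} + v_{5} + v_{10}  so sig = ⟨2 | 1 1 1⟩
  • {3,6}:  v_{3} + v_{6} = v_{1} + v_{5} + v_{7} + v_{8}  so sig = ⟨2 | 1 1 1 1⟩
  • {2,6}:  v_{2} + v_{6} = v_{5} + v_{7} + 2·v_{8} + v_{10}  so sig = ⟨2 | 1 1 1 2⟩
  • {4,6}:  v_{4} + v_{6} = v_{1} + v_{5} + 2·v_{10}  so sig = ⟨2 | 1 1 2⟩
  • {0,1,5}:  v_{0} + v_{1} + v_{5} = 0  so sig = ⟨3 | 0⟩
  • {7,8,9}:  v_{7} + v_{8} + v_{9} = 0  so sig = ⟨3 | 0⟩
  • {0,5,8}:  v_{0} + v_{5} + v_{8} = v_{2}  so sig = ⟨3 | 1⟩
  • {4,7,8}:  v_{4} + v_{7} + v_{8} = v_{10}  so sig = ⟨3 | 1⟩
  • {2,7,9}:  v_{2} + v_{7} + v_{9} = v_{0} + v_{5}  so sig = ⟨3 | 1 1⟩
  • {2,4,7}:  v_{2} + v_{4} + v_{7} = v_{0} + v_{5} + v_{10}  so sig = ⟨3 | 1 1 1⟩
  • {1,5,7,8,10}:  v_{1} + v_{5} + v_{7} + v_{8} + v_{10} = v_{6}  so sig = ⟨5 | 1⟩

Signatures (|P|; sorted positive RHS coefficients), sorted:
{ ⟨2 | 0⟩,  ⟨2 | 1⟩ ×3,  ⟨2 | 1 1 1⟩ ×2,  ⟨2 | 1 1 1 1⟩,  ⟨2 | 1 1 1 2⟩,  ⟨2 | 1 1 2⟩,  ⟨3 | 0⟩ ×2,  ⟨3 | 1⟩ ×2,  ⟨3 | 1 1⟩,  ⟨3 | 1 1 1⟩,  ⟨5 | 1⟩ }


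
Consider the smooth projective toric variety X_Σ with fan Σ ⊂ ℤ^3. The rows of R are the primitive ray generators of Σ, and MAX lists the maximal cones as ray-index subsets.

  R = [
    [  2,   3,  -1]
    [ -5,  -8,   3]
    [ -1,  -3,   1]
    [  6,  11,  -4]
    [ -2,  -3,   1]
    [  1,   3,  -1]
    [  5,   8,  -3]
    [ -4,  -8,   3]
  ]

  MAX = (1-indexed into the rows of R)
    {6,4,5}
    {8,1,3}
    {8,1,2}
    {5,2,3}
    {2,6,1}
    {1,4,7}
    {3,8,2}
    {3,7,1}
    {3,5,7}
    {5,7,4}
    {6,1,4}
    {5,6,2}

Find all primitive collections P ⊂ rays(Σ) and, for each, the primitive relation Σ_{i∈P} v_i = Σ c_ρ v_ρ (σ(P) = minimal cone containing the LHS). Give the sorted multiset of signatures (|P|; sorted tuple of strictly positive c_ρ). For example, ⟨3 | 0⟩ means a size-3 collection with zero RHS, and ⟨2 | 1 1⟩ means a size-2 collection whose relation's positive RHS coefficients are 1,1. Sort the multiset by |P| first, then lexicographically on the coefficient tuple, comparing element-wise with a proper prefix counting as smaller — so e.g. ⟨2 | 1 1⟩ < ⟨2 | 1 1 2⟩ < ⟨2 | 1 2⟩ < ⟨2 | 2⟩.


Σ has 11 primitive collections:

  • {1,5}:  v_{1} + v_{5} = 0  so sig = ⟨2 | 0⟩
  • {2,7}:  v_{2} + v_{7} = 0  so sig = ⟨2 | 0⟩
  • {3,6}:  v_{3} + v_{6} = 0  so sig = ⟨2 | 0⟩
  • {2,4}:  v_{2} + v_{4} = v_{6}  so sig = ⟨2 | 1⟩
  • {3,4}:  v_{3} + v_{4} = v_{7}  so sig = ⟨2 | 1⟩
  • {4,8}:  v_{4} + v_{8} = v_{1}  so sig = ⟨2 | 1⟩
  • {6,7}:  v_{6} + v_{7} = v_{4}  so sig = ⟨2 | 1⟩
  • {5,8}:  v_{5} + v_{8} = v_{2} + v_{3}  so sig = ⟨2 | 1 1⟩
  • {6,8}:  v_{6} + v_{8} = v_{1} + v_{2}  so sig = ⟨2 | 1 1⟩
  • {7,8}:  v_{7} + v_{8} = v_{1} + v_{3}  so sig = ⟨2 | 1 1⟩
  • {1,2,3}:  v_{1} + v_{2} + v_{3} = v_{8}  so sig = ⟨3 | 1⟩

Sorted signature multiset PRS(X):
{ ⟨2 | 0⟩ ×3,  ⟨2 | 1⟩ ×4,  ⟨2 | 1 1⟩ ×3,  ⟨3 | 1⟩ }


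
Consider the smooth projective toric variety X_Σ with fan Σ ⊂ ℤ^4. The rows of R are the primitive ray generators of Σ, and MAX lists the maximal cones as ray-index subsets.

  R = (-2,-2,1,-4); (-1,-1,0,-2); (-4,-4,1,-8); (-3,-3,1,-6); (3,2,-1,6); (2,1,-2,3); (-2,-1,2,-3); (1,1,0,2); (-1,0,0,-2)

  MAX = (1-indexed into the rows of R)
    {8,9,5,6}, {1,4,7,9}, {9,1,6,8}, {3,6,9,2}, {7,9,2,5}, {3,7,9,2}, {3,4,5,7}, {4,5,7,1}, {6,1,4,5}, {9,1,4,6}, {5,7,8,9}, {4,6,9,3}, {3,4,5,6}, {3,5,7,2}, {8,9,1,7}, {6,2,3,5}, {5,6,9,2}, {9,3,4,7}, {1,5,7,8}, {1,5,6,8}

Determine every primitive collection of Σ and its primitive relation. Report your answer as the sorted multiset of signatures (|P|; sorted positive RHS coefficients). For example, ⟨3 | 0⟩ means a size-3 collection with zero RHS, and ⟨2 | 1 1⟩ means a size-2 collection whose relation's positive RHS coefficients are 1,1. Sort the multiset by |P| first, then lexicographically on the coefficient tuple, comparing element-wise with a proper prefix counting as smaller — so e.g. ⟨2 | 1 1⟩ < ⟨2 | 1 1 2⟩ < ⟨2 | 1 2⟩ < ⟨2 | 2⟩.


Primitive collections (10):

  {2,8}:  v_{2} + v_{8} = 0  ⇒ sig = ⟨2 | 0⟩
  {6,7}:  v_{6} + v_{7} = 0  ⇒ sig = ⟨2 | 0⟩
  {1,2}:  v_{1} + v_{2} = v_{4}  ⇒ sig = ⟨2 | 1⟩
  {2,4}:  v_{2} + v_{4} = v_{3}  ⇒ sig = ⟨2 | 1⟩
  {3,8}:  v_{3} + v_{8} = v_{4}  ⇒ sig = ⟨2 | 1⟩
  {4,8}:  v_{4} + v_{8} = v_{1}  ⇒ sig = ⟨2 | 1⟩
  {1,3}:  v_{1} + v_{3} = 2·v_{4}  ⇒ sig = ⟨2 | 2⟩
  {1,5,9}:  v_{1} + v_{5} + v_{9} = 0  ⇒ sig = ⟨3 | 0⟩
  {4,5,9}:  v_{4} + v_{5} + v_{9} = v_{2}  ⇒ sig = ⟨3 | 1⟩
  {3,5,9}:  v_{3} + v_{5} + v_{9} = 2·v_{2}  ⇒ sig = ⟨3 | 2⟩

Signatures (|P|; sorted positive RHS coefficients), sorted:
[⟨2 | 0⟩, ⟨2 | 0⟩, ⟨2 | 1⟩, ⟨2 | 1⟩, ⟨2 | 1⟩, ⟨2 | 1⟩, ⟨2 | 2⟩, ⟨3 | 0⟩, ⟨3 | 1⟩, ⟨3 | 2⟩]
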